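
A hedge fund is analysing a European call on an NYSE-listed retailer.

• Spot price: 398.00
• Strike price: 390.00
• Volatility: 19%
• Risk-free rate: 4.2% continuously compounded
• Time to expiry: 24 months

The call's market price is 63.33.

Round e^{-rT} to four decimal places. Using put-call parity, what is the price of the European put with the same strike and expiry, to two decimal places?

23.90

exp(−rT) = exp(−0.042·2) = 0.9194
Put-call parity: C − P = S − K·e^(−rT) = 398 − 390·0.9194 = 398 − 358.5660 = 39.4340
P = C − (C − P) = 63.33 − (39.4340) = 23.8960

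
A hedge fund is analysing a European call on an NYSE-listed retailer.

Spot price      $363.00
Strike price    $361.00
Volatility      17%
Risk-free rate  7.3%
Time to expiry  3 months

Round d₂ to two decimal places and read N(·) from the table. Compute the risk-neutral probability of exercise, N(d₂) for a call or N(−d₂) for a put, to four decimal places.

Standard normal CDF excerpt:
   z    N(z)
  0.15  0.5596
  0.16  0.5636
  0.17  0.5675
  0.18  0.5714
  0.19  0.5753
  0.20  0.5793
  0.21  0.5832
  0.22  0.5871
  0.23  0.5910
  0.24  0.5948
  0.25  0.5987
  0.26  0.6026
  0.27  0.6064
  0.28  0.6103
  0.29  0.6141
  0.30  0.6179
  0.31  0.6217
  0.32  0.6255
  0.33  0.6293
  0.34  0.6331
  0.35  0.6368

0.5948

T = 0.25;  σ√T = 0.0850
d₁ = [ln(363/361) + (0.073 + 0.17²/2)·0.25] / 0.0850 = [0.0055 + 0.0219] / 0.0850 = 0.3222 → 0.32
d₂ = d₁ − σ√T = 0.3222 − 0.0850 = 0.2372 → 0.24
Risk-neutral Pr[S_T > K] = N(d₂) = N(0.24) = 0.5948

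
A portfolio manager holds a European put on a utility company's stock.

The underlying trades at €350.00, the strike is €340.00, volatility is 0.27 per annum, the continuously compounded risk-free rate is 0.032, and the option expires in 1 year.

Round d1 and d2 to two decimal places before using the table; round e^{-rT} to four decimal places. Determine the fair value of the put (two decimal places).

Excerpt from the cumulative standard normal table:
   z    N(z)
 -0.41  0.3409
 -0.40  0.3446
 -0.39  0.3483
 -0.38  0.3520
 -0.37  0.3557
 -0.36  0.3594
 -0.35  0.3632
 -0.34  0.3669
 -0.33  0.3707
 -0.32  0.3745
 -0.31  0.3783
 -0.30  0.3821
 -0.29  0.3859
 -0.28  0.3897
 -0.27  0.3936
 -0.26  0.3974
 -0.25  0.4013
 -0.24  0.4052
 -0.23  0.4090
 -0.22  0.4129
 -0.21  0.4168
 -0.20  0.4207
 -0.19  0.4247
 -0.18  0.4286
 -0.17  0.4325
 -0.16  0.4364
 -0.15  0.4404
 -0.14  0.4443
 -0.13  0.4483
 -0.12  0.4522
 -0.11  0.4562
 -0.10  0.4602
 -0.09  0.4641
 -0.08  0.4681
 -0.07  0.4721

σ√T = 0.27 × 1.0000 = 0.2700
d₁ = [ln(350/340) + (0.032 + 0.27²/2)·1] / 0.2700 = [0.0290 + 0.0685] / 0.2700 = 0.3609 which rounds to 0.36
d₂ = d₁ − σ√T = 0.3609 − 0.2700 = 0.0909 which rounds to 0.09
e^(−rT) = e^(−0.032·1) = 0.9685
N(−d₂) = N(-0.09) = 0.4641;  N(−d₁) = N(-0.36) = 0.3594
P = 340·0.9685·0.4641 − 350·0.3594 = 152.8235 − 125.7900 = 27.0335

€27.03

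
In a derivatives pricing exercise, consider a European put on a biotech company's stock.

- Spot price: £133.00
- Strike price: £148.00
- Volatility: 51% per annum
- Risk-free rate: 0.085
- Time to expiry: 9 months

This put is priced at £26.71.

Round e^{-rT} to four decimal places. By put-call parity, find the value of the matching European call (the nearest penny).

e^(−rT) = e^(−0.085·0.75) = 0.9382
Put-call parity: C − P = S − K·e^(−rT) = 133 − 148·0.9382 = 133 − 138.8536 = -5.8536
C = P + (C − P) = 26.71 + (-5.8536) = 20.8564

£20.86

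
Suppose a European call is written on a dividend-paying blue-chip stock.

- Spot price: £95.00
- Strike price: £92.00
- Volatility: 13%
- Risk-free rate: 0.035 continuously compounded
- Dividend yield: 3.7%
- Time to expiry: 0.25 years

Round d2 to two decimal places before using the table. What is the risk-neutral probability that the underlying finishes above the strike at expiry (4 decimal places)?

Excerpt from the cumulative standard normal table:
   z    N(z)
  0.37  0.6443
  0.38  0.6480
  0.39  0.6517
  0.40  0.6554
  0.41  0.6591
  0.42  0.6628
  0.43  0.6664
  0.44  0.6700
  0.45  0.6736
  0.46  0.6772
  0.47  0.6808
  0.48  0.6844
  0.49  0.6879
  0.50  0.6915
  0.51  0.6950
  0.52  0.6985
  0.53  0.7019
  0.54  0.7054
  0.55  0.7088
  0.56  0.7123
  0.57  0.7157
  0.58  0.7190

0.6736

σ√T = 0.13·√0.25 = 0.0650
d₁ = [ln(95/92) + (0.035 − 0.037 + 0.13²/2)·0.25] / 0.0650 = [0.0321 + 0.0016] / 0.0650 = 0.5185 which rounds to 0.52
d₂ = d₁ − σ√T = 0.5185 − 0.0650 = 0.4535 which rounds to 0.45
Pr(exercise) under Q = N(d₂) = 0.6736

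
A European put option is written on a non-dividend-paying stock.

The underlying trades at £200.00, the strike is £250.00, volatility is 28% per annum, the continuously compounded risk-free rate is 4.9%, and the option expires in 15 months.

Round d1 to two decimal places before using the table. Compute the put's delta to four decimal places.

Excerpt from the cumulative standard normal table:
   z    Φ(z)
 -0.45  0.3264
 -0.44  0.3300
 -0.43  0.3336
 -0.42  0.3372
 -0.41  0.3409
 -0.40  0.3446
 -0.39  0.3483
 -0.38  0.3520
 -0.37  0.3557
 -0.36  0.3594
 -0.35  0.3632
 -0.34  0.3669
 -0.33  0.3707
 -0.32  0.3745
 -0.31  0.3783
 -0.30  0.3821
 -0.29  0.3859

-0.6406

T = 1.25;  σ√T = 0.3130
d₁ = [ln(200/250) + (0.049 + ½·0.28²)·1.25] / (σ√T) = (-0.2231 + 0.1103) / 0.3130 = -0.3606 → -0.36
N(d₁) = N(-0.36) = 0.3594
Δ_put = N(d₁) − 1 = 0.3594 − 1 = -0.6406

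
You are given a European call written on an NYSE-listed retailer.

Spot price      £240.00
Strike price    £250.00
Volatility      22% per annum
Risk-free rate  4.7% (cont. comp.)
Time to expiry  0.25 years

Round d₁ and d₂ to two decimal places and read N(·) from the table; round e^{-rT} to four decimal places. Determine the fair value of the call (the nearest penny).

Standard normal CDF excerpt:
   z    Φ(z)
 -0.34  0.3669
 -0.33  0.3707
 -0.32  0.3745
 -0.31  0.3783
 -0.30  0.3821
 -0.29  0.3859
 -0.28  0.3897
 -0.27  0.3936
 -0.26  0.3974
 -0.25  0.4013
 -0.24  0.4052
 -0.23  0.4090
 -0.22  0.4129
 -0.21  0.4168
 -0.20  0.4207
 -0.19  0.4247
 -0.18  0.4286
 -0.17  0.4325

σ√T = 0.22·√0.25 = 0.1100
d₁ = [ln(240/250) + (0.047 + 0.22²/2)·0.25] / 0.1100 = [-0.0408 + 0.0178] / 0.1100 = -0.2093 ≈ -0.21
d₂ = d₁ − σ√T = -0.2093 − 0.1100 = -0.3193 ≈ -0.32
exp(−rT) = exp(−0.047·0.25) = 0.9883
N(d₁) = N(-0.21) = 0.4168;  N(d₂) = N(-0.32) = 0.3745
C = 240·0.4168 − 250·0.9883·0.3745 = 100.0320 − 92.5296 = 7.5024

£7.50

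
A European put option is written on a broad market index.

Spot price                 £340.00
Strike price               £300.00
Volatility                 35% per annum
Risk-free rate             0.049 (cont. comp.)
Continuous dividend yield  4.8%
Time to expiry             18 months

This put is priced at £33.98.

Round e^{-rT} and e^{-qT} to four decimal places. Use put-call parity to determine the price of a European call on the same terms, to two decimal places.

exp(−qT) = exp(−0.048·1.5) = 0.9305;  exp(−rT) = exp(−0.049·1.5) = 0.9291
Put-call parity: C − P = S·e^(−qT) − K·e^(−rT) = 340·0.9305 − 300·0.9291 = 316.3700 − 278.7300 = 37.6400
C = P + (C − P) = 33.98 + (37.6400) = 71.6200

£71.62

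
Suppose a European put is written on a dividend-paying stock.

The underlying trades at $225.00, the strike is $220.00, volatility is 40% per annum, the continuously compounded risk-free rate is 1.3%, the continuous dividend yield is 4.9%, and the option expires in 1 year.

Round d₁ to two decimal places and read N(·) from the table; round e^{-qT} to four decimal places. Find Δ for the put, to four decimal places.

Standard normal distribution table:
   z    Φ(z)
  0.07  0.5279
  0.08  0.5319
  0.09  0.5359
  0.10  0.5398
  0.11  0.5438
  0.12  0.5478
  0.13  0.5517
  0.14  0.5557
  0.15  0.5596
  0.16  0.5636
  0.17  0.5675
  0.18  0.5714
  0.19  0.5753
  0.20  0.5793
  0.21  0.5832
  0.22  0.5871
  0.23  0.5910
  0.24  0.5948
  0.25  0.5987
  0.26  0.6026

T = 1;  σ√T = 0.4000
d₁ = [ln(225/220) + (0.013 − 0.049 + 0.4²/2)·1] / 0.4000 = [0.0225 + 0.0440] / 0.4000 = 0.1662 ≈ 0.17
N(d₁) = N(0.17) = 0.5675
Δ_put = exp(−qT)·(N(d₁) − 1) = 0.9522·(0.5675 − 1) = -0.4118

-0.4118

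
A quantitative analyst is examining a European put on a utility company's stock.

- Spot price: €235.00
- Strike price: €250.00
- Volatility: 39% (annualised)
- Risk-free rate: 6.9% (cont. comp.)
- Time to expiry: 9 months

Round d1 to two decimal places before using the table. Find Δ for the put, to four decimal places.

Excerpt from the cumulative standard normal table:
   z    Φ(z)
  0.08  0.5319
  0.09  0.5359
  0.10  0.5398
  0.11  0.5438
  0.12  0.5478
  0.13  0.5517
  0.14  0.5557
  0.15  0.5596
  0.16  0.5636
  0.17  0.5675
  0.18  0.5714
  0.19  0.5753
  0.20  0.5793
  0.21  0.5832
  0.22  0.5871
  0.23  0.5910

σ√T = 0.39·√0.75 = 0.3377
d₁ = [ln(235/250) + (0.069 + ½·0.39²)·0.75] / (σ√T) = (-0.0619 + 0.1088) / 0.3377 = 0.1389 ⇒ 0.14
N(d₁) = N(0.14) = 0.5557
Δ_put = N(d₁) − 1 = 0.5557 − 1 = -0.4443

-0.4443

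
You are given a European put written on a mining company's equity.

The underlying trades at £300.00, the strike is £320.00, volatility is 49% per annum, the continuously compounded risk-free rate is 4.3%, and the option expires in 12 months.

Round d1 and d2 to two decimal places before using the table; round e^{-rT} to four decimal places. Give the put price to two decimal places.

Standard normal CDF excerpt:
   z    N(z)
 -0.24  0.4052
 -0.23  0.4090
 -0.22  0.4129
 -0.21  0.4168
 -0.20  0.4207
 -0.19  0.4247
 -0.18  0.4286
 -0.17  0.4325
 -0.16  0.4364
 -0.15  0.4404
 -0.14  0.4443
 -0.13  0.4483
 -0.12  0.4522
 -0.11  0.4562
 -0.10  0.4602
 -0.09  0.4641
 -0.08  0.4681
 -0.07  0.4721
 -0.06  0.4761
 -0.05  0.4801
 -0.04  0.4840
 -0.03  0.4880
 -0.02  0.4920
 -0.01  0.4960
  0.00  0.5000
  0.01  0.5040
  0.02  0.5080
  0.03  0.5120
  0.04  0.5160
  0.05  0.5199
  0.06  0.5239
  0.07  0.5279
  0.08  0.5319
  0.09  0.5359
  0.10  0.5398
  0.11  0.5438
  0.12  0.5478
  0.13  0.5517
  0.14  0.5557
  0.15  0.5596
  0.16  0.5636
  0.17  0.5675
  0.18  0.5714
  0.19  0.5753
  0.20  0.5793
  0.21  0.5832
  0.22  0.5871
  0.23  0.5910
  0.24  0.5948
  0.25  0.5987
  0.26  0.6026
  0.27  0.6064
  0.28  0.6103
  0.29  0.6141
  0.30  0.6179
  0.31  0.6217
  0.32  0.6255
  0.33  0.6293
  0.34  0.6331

σ√T = 0.49·√1 = 0.4900
d₁ = [ln(300/320) + (0.043 + ½·0.49²)·1] / (σ√T) = (-0.0645 + 0.1630) / 0.4900 = 0.2010 → 0.20
d₂ = 0.2010 − 0.4900 = -0.2890 → -0.29
e^(−rT) = e^(−0.043·1) = 0.9579
P = 320·0.9579·N(0.29) − 300·N(-0.20) = 320·0.9579·0.6141 − 300·0.4207 = 188.2388 − 126.2100 = 62.0288

£62.03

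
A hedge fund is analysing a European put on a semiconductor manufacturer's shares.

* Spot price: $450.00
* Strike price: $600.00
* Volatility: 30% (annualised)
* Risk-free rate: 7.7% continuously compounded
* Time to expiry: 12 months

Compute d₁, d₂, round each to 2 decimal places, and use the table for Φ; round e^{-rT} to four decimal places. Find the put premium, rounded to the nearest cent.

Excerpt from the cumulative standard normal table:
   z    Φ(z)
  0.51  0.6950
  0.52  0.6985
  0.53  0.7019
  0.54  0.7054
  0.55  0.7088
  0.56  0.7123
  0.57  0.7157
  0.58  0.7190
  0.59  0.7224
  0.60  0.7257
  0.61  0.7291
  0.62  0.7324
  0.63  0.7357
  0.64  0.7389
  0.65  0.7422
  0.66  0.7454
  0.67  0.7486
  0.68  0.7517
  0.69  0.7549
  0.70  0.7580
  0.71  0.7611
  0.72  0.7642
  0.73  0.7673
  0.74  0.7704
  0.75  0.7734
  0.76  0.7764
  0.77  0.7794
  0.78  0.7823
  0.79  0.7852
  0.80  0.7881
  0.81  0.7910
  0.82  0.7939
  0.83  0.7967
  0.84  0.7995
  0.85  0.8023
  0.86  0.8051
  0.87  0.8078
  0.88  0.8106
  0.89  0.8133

$126.75

σ√T = 0.3 × 1.0000 = 0.3000
ln(S/K) + (r + σ²/2)T = ln(450/600) + (0.077 + 0.3²/2)·1 = -0.2877 + 0.1220 = -0.1657
d₁ = -0.1657 / 0.3000 = -0.5523 which rounds to -0.55
d₂ = d₁ − σ√T = -0.5523 − 0.3000 = -0.8523 which rounds to -0.85
e^(−rT) = e^(−0.077·1) = 0.9259
N(−d₂) = N(0.85) = 0.8023;  N(−d₁) = N(0.55) = 0.7088
P = 600·0.9259·0.8023 − 450·0.7088 = 445.7097 − 318.9600 = 126.7497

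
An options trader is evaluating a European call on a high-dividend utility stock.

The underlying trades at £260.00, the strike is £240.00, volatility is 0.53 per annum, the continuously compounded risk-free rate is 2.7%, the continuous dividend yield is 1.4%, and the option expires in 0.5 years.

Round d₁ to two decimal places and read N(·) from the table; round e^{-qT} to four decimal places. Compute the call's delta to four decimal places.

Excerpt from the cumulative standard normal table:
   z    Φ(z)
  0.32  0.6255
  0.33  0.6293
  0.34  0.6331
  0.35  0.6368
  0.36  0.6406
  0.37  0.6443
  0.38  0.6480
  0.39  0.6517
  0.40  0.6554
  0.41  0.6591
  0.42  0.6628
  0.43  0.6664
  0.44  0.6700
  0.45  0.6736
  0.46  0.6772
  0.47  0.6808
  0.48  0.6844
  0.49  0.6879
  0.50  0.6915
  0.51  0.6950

σ√T = 0.53·√0.5 = 0.3748
ln(S/K) + (r − q + σ²/2)T = ln(260/240) + (0.027 − 0.014 + 0.53²/2)·0.5 = 0.0800 + 0.0767 = 0.1568
d₁ = 0.1568 / 0.3748 = 0.4183 ≈ 0.42
N(d₁) = N(0.42) = 0.6628
Δ_call = exp(−qT)·N(d₁) = 0.9930·0.6628 = 0.6582

0.6582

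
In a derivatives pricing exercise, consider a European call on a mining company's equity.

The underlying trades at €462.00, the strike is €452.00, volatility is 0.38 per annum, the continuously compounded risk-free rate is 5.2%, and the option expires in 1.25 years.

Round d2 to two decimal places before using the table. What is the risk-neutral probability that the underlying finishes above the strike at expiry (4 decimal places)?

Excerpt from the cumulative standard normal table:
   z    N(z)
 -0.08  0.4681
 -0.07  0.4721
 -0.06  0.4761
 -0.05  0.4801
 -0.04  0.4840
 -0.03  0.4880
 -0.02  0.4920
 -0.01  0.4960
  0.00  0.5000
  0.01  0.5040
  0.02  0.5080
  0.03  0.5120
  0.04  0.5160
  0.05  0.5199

0.4960

T = 1.25;  σ√T = 0.4249
d₁ = [ln(462/452) + (0.052 + 0.38²/2)·1.25] / 0.4249 = [0.0219 + 0.1552] / 0.4249 = 0.4169 which rounds to 0.42
d₂ = d₁ − σ√T = 0.4169 − 0.4249 = -0.0079 which rounds to -0.01
Risk-neutral Pr[S_T > K] = N(d₂) = N(-0.01) = 0.4960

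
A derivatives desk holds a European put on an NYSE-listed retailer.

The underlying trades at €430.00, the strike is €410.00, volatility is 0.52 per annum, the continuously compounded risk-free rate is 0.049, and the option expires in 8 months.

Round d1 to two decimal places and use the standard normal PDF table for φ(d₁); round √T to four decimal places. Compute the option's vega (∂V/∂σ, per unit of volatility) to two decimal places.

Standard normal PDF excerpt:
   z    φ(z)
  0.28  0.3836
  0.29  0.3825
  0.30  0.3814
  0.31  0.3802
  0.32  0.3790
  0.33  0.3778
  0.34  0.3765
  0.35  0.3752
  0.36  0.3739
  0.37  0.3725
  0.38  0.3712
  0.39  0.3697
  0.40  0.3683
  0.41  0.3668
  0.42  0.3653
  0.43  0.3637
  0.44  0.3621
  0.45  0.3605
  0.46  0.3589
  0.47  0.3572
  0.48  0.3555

129.31

σ√T = 0.52·√0.6667 = 0.4246
d₁ = [ln(430/410) + (0.049 + 0.52²/2)·0.6667] / 0.4246 = [0.0476 + 0.1228] / 0.4246 = 0.4014 → 0.40
√T = √0.6667 = 0.8165
φ(d₁) = φ(0.40) = 0.3683
vega = S·φ(d₁)·√T = 430·0.3683·0.8165 = 129.3083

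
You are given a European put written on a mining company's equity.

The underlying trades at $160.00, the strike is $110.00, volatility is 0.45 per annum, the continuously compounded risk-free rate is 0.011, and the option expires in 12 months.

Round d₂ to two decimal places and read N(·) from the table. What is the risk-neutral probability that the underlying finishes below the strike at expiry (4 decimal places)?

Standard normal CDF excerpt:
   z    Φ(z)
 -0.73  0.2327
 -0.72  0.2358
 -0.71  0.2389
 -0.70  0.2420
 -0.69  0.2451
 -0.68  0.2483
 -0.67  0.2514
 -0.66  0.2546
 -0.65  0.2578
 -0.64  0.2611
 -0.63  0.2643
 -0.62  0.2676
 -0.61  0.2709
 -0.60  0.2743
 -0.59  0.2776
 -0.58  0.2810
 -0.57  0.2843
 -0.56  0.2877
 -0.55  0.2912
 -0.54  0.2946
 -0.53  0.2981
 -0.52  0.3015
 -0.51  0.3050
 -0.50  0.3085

0.2643

σ√T = 0.45·√1 = 0.4500
d₁ = [ln(160/110) + (0.011 + 0.45²/2)·1] / 0.4500 = [0.3747 + 0.1123] / 0.4500 = 1.0821 ⇒ 1.08
d₂ = d₁ − σ√T = 1.0821 − 0.4500 = 0.6321 ⇒ 0.63
Pr(exercise) under Q = N(−d₂) = N(-0.63) = 0.2643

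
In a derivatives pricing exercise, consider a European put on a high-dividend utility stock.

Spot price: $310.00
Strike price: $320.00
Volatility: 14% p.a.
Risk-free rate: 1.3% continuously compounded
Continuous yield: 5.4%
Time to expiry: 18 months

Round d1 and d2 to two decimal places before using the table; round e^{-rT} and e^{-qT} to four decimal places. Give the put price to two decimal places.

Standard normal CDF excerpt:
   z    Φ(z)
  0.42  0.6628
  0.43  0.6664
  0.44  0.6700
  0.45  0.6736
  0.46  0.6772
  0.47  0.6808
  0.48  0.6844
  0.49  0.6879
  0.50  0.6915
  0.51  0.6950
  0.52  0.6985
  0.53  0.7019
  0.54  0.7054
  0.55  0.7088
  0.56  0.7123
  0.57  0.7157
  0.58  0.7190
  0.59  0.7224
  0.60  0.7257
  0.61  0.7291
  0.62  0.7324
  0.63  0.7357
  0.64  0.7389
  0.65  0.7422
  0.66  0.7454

$37.28

σ√T = 0.14·√1.5 = 0.1715
ln(S/K) + (r − q + σ²/2)T = ln(310/320) + (0.013 − 0.054 + 0.14²/2)·1.5 = -0.0317 − 0.0468 = -0.0785
d₁ = -0.0785 / 0.1715 = -0.4581 → -0.46
d₂ = d₁ − σ√T = -0.4581 − 0.1715 = -0.6296 → -0.63
e^(−qT) = e^(−0.054·1.5) = 0.9222;  e^(−rT) = e^(−0.013·1.5) = 0.9807
P = 320·0.9807·N(0.63) − 310·0.9222·N(0.46) = 320·0.9807·0.7357 − 310·0.9222·0.6772 = 230.8803 − 193.5993 = 37.2810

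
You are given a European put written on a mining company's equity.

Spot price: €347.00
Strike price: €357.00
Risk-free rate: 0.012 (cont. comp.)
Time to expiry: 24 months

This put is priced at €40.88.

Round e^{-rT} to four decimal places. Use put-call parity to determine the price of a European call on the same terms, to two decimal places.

€39.34

exp(−rT) = exp(−0.012·2) = 0.9763
Put-call parity: C − P = S − K·e^(−rT) = 347 − 357·0.9763 = 347 − 348.5391 = -1.5391
C = P + (C − P) = 40.88 + (-1.5391) = 39.3409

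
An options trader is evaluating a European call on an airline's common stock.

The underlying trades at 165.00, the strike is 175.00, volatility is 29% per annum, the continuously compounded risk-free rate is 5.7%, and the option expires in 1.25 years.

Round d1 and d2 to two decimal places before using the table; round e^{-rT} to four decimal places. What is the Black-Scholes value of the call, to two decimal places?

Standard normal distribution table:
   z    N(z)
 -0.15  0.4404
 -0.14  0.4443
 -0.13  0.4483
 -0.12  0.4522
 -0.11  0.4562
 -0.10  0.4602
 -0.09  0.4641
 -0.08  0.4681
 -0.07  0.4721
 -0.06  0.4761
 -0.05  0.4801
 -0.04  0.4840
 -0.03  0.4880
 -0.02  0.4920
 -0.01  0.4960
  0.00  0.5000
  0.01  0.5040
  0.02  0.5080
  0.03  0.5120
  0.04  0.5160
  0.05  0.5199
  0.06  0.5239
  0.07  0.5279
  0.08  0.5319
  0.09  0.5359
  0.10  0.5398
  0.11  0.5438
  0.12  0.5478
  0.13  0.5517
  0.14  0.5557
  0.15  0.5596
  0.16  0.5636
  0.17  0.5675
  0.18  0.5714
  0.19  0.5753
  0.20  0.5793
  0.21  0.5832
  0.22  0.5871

σ√T = 0.29 × 1.1180 = 0.3242
ln(S/K) + (r + σ²/2)T = ln(165/175) + (0.057 + 0.29²/2)·1.25 = -0.0588 + 0.1238 = 0.0650
d₁ = 0.0650 / 0.3242 = 0.2004 which rounds to 0.20
d₂ = d₁ − σ√T = 0.2004 − 0.3242 = -0.1238 which rounds to -0.12
exp(−rT) = exp(−0.057·1.25) = 0.9312
N(d₁) = N(0.20) = 0.5793;  N(d₂) = N(-0.12) = 0.4522
C = 165·0.5793 − 175·0.9312·0.4522 = 95.5845 − 73.6905 = 21.8940

21.89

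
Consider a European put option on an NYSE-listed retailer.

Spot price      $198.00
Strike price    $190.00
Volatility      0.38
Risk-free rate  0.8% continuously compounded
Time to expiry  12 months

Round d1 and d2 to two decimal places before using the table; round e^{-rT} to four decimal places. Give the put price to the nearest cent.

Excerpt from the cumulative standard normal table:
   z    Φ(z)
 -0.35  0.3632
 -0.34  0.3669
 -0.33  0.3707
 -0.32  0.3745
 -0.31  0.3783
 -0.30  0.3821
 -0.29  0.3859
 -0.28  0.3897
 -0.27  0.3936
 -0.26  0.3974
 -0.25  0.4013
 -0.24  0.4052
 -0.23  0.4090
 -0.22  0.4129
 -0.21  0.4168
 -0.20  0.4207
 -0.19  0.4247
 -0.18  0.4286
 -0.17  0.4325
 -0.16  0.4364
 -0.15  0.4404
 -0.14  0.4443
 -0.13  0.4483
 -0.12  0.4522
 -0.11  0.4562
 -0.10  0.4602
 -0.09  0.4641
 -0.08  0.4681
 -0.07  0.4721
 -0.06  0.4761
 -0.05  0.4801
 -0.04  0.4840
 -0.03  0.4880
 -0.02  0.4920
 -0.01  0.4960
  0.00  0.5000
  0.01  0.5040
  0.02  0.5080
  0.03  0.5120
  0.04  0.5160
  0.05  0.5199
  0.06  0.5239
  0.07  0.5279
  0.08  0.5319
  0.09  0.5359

$24.59

σ√T = 0.38 × 1.0000 = 0.3800
d₁ = [ln(198/190) + (0.008 + 0.38²/2)·1] / 0.3800 = [0.0412 + 0.0802] / 0.3800 = 0.3196 → 0.32
d₂ = d₁ − σ√T = 0.3196 − 0.3800 = -0.0604 → -0.06
e^(−rT) = e^(−0.008·1) = 0.9920
P = 190·0.9920·N(0.06) − 198·N(-0.32) = 190·0.9920·0.5239 − 198·0.3745 = 98.7447 − 74.1510 = 24.5937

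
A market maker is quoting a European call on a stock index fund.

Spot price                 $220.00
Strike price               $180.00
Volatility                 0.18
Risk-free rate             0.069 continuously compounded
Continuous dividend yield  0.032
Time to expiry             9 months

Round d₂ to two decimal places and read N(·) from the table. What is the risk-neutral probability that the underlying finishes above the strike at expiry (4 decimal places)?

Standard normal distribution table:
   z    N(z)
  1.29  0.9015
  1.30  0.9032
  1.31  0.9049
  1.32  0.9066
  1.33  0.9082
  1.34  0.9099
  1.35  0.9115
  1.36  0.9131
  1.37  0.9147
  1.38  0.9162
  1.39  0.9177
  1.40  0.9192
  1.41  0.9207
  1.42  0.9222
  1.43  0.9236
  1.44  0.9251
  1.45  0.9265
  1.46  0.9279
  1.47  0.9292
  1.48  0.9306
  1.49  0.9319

σ√T = 0.18 × 0.8660 = 0.1559
d₁ = [ln(220/180) + (0.069 − 0.032 + ½·0.18²)·0.75] / (σ√T) = (0.2007 + 0.0399) / 0.1559 = 1.5433 → 1.54
d₂ = 1.5433 − 0.1559 = 1.3874 → 1.39
Risk-neutral Pr[S_T > K] = N(d₂) = N(1.39) = 0.9177

0.9177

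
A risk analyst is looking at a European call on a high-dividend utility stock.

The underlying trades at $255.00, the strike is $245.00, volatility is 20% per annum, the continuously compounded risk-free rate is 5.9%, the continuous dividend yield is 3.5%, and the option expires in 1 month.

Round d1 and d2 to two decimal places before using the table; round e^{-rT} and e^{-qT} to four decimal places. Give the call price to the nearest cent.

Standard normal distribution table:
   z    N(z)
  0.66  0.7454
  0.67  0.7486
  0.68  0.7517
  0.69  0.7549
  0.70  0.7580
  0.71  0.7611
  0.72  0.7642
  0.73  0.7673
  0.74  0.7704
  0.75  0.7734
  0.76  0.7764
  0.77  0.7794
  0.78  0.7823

$12.61

σ√T = 0.2 × 0.2887 = 0.0577
d₁ = [ln(255/245) + (0.059 − 0.035 + ½·0.2²)·0.08333] / (σ√T) = (0.0400 + 0.0037) / 0.0577 = 0.7564 which rounds to 0.76
d₂ = 0.7564 − 0.0577 = 0.6987 which rounds to 0.70
e^(−qT) = e^(−0.035·0.08333) = 0.9971;  e^(−rT) = e^(−0.059·0.08333) = 0.9951
C = 255·0.9971·N(0.76) − 245·0.9951·N(0.70) = 255·0.9971·0.7764 − 245·0.9951·0.7580 = 197.4079 − 184.8000 = 12.6078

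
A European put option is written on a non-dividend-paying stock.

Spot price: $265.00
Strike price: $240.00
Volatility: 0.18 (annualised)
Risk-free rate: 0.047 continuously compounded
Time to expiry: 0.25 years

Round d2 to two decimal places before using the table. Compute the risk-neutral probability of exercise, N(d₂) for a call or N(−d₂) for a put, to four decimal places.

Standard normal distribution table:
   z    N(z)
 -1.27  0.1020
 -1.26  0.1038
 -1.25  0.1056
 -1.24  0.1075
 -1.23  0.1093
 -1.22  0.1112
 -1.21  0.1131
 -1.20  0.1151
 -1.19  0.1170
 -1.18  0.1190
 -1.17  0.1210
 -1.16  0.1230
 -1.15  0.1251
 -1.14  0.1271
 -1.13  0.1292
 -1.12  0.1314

σ√T = 0.18 × 0.5000 = 0.0900
ln(S/K) + (r + σ²/2)T = ln(265/240) + (0.047 + 0.18²/2)·0.25 = 0.0991 + 0.0158 = 0.1149
d₁ = 0.1149 / 0.0900 = 1.2766 ⇒ 1.28
d₂ = d₁ − σ√T = 1.2766 − 0.0900 = 1.1866 ⇒ 1.19
Risk-neutral Pr[S_T < K] = N(−d₂) = N(-1.19) = 0.1170

0.1170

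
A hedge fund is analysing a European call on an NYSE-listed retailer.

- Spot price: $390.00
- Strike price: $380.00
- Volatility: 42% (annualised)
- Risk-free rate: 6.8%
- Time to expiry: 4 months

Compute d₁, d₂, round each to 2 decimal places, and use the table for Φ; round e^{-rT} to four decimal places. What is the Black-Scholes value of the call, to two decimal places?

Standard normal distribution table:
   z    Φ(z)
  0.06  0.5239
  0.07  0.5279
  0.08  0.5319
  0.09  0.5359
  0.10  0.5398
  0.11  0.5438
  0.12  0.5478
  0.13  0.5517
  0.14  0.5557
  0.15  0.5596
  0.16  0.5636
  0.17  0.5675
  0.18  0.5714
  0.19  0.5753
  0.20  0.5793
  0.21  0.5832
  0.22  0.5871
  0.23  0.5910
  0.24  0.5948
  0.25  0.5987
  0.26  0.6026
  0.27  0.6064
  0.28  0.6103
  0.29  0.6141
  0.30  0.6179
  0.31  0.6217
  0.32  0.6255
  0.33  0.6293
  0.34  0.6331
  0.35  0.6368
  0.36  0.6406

σ√T = 0.42·√0.3333 = 0.2425
d₁ = [ln(390/380) + (0.068 + 0.42²/2)·0.3333] / 0.2425 = [0.0260 + 0.0521] / 0.2425 = 0.3218 → 0.32
d₂ = d₁ − σ√T = 0.3218 − 0.2425 = 0.0794 → 0.08
exp(−rT) = exp(−0.068·0.3333) = 0.9776
N(d₁) = N(0.32) = 0.6255;  N(d₂) = N(0.08) = 0.5319
C = 390·0.6255 − 380·0.9776·0.5319 = 243.9450 − 197.5945 = 46.3505

$46.35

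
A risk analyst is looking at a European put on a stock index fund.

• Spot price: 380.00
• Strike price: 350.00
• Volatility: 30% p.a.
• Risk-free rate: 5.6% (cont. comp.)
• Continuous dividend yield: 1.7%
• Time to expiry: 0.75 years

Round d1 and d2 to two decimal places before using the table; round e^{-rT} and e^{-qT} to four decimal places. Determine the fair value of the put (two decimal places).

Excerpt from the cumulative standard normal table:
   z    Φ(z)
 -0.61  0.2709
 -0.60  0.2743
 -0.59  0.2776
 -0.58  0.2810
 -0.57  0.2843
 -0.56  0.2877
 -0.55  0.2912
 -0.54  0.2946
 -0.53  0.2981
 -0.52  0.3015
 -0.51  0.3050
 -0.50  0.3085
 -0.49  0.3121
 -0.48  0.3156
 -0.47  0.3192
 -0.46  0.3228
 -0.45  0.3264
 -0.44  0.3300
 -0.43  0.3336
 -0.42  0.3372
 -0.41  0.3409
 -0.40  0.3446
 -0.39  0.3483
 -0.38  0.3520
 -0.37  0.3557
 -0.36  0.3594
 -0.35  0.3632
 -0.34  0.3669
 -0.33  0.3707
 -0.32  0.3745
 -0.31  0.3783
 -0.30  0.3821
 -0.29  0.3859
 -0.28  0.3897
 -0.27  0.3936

20.30

σ√T = 0.3 × 0.8660 = 0.2598
d₁ = [ln(380/350) + (0.056 − 0.017 + 0.3²/2)·0.75] / 0.2598 = [0.0822 + 0.0630] / 0.2598 = 0.5590 ≈ 0.56
d₂ = d₁ − σ√T = 0.5590 − 0.2598 = 0.2992 ≈ 0.30
e^(−qT) = e^(−0.017·0.75) = 0.9873;  e^(−rT) = e^(−0.056·0.75) = 0.9589
N(−d₂) = N(-0.30) = 0.3821;  N(−d₁) = N(-0.56) = 0.2877
P = 350·0.9589·0.3821 − 380·0.9873·0.2877 = 128.2385 − 107.9376 = 20.3009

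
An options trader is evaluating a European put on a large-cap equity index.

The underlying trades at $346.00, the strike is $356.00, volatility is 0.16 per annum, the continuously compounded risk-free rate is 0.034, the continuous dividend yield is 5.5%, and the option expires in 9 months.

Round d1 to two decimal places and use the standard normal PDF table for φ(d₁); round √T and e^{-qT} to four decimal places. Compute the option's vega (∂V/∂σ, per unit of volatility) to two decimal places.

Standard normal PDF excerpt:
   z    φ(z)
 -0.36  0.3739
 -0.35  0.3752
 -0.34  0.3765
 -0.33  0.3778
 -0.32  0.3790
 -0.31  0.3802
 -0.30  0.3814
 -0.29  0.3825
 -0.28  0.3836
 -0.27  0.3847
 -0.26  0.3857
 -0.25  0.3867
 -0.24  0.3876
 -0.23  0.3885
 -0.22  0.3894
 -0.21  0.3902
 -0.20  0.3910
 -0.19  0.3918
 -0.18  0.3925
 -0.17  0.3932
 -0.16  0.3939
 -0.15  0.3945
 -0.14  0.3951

σ√T = 0.16·√0.75 = 0.1386
d₁ = [ln(346/356) + (0.034 − 0.055 + 0.16²/2)·0.75] / 0.1386 = [-0.0285 − 0.0061] / 0.1386 = -0.2500 ≈ -0.25
√T = √0.75 = 0.8660
φ(d₁) = φ(-0.25) = 0.3867
exp(−qT) = exp(−0.055·0.75) = 0.9596
vega = S·exp(−qT)·φ(d₁)·√T = 346·0.9596·0.3867·0.8660 = 111.1881

111.19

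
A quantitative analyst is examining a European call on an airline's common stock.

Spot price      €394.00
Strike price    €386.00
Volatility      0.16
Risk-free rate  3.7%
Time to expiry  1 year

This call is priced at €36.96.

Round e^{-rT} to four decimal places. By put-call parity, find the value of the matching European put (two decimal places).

€14.95

e^(−rT) = e^(−0.037·1) = 0.9637
Put-call parity: C − P = S − K·e^(−rT) = 394 − 386·0.9637 = 394 − 371.9882 = 22.0118
P = C − (C − P) = 36.96 − (22.0118) = 14.9482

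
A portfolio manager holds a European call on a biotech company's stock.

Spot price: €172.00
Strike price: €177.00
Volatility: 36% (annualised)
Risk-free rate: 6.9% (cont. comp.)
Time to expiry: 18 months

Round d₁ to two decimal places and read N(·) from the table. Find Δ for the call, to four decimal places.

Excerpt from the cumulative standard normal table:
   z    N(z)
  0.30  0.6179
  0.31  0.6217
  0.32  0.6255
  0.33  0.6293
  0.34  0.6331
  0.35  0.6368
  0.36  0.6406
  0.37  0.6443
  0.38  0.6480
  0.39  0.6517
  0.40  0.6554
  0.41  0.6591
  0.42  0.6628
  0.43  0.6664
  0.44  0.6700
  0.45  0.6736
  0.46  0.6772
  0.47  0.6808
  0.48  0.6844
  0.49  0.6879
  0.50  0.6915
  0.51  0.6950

0.6517

σ√T = 0.36·√1.5 = 0.4409
ln(S/K) + (r + σ²/2)T = ln(172/177) + (0.069 + 0.36²/2)·1.5 = -0.0287 + 0.2007 = 0.1720
d₁ = 0.1720 / 0.4409 = 0.3902 → 0.39
N(d₁) = N(0.39) = 0.6517
Δ_call = N(d₁) = 0.6517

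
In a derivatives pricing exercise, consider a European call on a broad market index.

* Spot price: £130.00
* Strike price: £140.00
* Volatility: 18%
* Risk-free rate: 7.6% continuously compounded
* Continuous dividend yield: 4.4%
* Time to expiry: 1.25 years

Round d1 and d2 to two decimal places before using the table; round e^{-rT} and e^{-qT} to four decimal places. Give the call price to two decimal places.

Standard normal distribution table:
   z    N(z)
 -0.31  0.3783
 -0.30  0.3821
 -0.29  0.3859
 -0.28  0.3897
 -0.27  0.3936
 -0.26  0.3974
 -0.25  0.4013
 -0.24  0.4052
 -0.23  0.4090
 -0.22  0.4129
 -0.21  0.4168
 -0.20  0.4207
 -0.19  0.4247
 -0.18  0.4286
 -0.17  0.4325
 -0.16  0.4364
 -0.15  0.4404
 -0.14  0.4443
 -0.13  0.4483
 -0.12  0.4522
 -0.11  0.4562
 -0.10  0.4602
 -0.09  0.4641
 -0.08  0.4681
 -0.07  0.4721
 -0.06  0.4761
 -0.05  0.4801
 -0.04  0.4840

σ√T = 0.18 × 1.1180 = 0.2012
d₁ = [ln(130/140) + (0.076 − 0.044 + ½·0.18²)·1.25] / (σ√T) = (-0.0741 + 0.0602) / 0.2012 = -0.0689 ⇒ -0.07
d₂ = -0.0689 − 0.2012 = -0.2701 ⇒ -0.27
exp(−qT) = exp(−0.044·1.25) = 0.9465;  exp(−rT) = exp(−0.076·1.25) = 0.9094
C = 130·0.9465·N(-0.07) − 140·0.9094·N(-0.27) = 130·0.9465·0.4721 − 140·0.9094·0.3936 = 58.0895 − 50.1116 = 7.9780

£7.98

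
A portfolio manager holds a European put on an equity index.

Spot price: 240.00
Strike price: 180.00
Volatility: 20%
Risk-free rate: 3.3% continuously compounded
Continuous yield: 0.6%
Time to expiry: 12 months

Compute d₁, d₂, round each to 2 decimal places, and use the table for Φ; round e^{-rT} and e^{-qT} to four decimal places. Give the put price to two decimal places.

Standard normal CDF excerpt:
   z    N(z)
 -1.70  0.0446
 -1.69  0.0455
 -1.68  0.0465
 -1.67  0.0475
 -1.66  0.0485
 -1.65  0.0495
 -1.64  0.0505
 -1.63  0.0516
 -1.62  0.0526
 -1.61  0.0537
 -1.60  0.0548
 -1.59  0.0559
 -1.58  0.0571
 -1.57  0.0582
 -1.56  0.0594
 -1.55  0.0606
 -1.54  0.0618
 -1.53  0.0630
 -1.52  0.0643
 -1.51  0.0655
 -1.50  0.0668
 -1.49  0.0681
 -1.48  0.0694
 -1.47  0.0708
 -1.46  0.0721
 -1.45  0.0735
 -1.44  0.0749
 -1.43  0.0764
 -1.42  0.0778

σ√T = 0.2·√1 = 0.2000
d₁ = [ln(240/180) + (0.033 − 0.006 + 0.2²/2)·1] / 0.2000 = [0.2877 + 0.0470] / 0.2000 = 1.6734 → 1.67
d₂ = d₁ − σ√T = 1.6734 − 0.2000 = 1.4734 → 1.47
exp(−qT) = exp(−0.006·1) = 0.9940;  exp(−rT) = exp(−0.033·1) = 0.9675
P = 180·0.9675·N(-1.47) − 240·0.9940·N(-1.67) = 180·0.9675·0.0708 − 240·0.9940·0.0475 = 12.3298 − 11.3316 = 0.9982

1.00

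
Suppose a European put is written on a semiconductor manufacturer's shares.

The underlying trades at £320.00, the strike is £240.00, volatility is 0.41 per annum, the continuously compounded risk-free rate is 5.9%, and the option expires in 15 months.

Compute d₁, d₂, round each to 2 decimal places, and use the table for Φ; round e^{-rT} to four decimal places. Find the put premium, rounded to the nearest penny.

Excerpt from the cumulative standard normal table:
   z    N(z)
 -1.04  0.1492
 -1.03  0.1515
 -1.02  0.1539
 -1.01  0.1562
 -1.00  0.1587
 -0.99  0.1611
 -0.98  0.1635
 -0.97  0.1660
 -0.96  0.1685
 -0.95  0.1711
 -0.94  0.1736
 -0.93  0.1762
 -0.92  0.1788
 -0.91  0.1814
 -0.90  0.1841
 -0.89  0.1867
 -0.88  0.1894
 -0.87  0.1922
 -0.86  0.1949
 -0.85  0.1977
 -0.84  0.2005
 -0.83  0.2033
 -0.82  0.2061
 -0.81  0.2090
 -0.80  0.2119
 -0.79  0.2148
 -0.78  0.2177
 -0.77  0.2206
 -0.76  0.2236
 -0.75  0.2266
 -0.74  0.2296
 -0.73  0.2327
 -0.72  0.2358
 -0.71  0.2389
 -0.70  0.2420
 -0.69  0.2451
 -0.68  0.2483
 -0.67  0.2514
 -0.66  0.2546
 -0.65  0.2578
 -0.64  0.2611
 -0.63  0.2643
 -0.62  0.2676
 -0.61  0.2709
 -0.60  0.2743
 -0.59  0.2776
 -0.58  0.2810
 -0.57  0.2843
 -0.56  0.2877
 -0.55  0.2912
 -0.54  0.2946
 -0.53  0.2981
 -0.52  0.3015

T = 1.25;  σ√T = 0.4584
d₁ = [ln(320/240) + (0.059 + 0.41²/2)·1.25] / 0.4584 = [0.2877 + 0.1788] / 0.4584 = 1.0177 ≈ 1.02
d₂ = d₁ − σ√T = 1.0177 − 0.4584 = 0.5593 ≈ 0.56
exp(−rT) = exp(−0.059·1.25) = 0.9289
N(−d₂) = N(-0.56) = 0.2877;  N(−d₁) = N(-1.02) = 0.1539
P = 240·0.9289·0.2877 − 320·0.1539 = 64.1387 − 49.2480 = 14.8907

£14.89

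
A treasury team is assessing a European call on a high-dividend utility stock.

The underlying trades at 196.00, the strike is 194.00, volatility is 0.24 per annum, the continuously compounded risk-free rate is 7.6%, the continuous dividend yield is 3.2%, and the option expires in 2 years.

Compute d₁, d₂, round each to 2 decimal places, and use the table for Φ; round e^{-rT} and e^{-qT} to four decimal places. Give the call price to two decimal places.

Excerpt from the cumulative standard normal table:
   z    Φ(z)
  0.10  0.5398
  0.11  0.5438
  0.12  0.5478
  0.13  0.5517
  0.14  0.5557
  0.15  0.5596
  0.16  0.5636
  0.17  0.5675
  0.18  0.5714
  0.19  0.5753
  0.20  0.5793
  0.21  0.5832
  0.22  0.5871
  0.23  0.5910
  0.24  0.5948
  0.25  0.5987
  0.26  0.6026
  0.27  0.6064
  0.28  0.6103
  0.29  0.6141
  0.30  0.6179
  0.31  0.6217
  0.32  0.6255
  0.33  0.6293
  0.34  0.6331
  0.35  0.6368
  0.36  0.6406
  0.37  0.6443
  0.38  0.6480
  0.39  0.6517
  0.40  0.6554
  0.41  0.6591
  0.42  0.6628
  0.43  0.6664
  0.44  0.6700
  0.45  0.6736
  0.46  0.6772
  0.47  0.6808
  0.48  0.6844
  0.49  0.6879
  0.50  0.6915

33.21

σ√T = 0.24 × 1.4142 = 0.3394
d₁ = [ln(196/194) + (0.076 − 0.032 + 0.24²/2)·2] / 0.3394 = [0.0103 + 0.1456] / 0.3394 = 0.4592 ≈ 0.46
d₂ = d₁ − σ√T = 0.4592 − 0.3394 = 0.1198 ≈ 0.12
exp(−qT) = exp(−0.032·2) = 0.9380;  exp(−rT) = exp(−0.076·2) = 0.8590
C = 196·0.9380·N(0.46) − 194·0.8590·N(0.12) = 196·0.9380·0.6772 − 194·0.8590·0.5478 = 124.5019 − 91.2887 = 33.2132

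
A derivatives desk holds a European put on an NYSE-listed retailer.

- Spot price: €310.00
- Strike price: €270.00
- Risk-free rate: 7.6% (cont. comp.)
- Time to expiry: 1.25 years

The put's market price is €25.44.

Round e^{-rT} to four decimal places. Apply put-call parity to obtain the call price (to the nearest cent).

€89.90

e^(−rT) = e^(−0.076·1.25) = 0.9094
Put-call parity: C − P = S − K·e^(−rT) = 310 − 270·0.9094 = 310 − 245.5380 = 64.4620
C = P + (C − P) = 25.44 + (64.4620) = 89.9020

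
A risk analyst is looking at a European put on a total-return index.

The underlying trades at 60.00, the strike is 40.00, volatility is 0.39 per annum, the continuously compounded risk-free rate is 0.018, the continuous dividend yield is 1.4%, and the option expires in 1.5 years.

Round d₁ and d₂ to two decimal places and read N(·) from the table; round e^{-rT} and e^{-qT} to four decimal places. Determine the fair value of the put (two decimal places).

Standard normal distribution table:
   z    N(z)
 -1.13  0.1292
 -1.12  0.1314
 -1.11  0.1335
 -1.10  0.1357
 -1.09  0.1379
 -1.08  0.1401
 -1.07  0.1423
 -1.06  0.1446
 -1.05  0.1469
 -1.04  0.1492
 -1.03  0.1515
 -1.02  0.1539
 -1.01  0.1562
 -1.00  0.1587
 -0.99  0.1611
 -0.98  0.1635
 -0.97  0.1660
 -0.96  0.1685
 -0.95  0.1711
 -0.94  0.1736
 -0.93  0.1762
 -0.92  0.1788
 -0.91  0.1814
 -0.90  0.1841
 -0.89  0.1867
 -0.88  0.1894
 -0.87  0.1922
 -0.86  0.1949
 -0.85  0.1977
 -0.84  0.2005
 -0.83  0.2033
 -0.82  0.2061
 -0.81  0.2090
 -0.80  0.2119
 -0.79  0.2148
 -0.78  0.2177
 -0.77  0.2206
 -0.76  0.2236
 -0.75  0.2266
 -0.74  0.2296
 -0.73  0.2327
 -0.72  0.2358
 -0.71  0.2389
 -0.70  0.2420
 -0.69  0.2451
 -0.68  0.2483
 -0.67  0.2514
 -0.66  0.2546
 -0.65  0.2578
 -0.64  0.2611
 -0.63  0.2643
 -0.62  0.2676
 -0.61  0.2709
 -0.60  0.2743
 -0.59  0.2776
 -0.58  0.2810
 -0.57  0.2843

2.45

σ√T = 0.39 × 1.2247 = 0.4777
d₁ = [ln(60/40) + (0.018 − 0.014 + 0.39²/2)·1.5] / 0.4777 = [0.4055 + 0.1201] / 0.4777 = 1.1003 ⇒ 1.10
d₂ = d₁ − σ√T = 1.1003 − 0.4777 = 0.6226 ⇒ 0.62
exp(−qT) = exp(−0.014·1.5) = 0.9792;  exp(−rT) = exp(−0.018·1.5) = 0.9734
P = 40·0.9734·N(-0.62) − 60·0.9792·N(-1.10) = 40·0.9734·0.2676 − 60·0.9792·0.1357 = 10.4193 − 7.9726 = 2.4466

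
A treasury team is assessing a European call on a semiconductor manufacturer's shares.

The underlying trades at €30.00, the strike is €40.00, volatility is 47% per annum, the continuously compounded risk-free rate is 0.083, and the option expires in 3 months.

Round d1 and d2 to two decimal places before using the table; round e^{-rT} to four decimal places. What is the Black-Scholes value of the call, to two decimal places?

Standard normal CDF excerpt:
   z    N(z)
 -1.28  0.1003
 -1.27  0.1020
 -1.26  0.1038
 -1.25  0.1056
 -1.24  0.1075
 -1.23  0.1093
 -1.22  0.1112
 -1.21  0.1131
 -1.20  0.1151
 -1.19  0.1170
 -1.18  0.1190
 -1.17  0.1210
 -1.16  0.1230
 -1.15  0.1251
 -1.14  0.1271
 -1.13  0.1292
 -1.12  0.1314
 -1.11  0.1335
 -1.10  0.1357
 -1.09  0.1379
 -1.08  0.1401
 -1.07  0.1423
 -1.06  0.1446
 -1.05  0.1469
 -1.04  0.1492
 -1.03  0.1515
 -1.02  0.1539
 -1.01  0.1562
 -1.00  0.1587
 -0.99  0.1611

σ√T = 0.47·√0.25 = 0.2350
ln(S/K) + (r + σ²/2)T = ln(30/40) + (0.083 + 0.47²/2)·0.25 = -0.2877 + 0.0484 = -0.2393
d₁ = -0.2393 / 0.2350 = -1.0184 ≈ -1.02
d₂ = d₁ − σ√T = -1.0184 − 0.2350 = -1.2534 ≈ -1.25
exp(−rT) = exp(−0.083·0.25) = 0.9795
N(d₁) = N(-1.02) = 0.1539;  N(d₂) = N(-1.25) = 0.1056
C = 30·0.1539 − 40·0.9795·0.1056 = 4.6170 − 4.1374 = 0.4796

€0.48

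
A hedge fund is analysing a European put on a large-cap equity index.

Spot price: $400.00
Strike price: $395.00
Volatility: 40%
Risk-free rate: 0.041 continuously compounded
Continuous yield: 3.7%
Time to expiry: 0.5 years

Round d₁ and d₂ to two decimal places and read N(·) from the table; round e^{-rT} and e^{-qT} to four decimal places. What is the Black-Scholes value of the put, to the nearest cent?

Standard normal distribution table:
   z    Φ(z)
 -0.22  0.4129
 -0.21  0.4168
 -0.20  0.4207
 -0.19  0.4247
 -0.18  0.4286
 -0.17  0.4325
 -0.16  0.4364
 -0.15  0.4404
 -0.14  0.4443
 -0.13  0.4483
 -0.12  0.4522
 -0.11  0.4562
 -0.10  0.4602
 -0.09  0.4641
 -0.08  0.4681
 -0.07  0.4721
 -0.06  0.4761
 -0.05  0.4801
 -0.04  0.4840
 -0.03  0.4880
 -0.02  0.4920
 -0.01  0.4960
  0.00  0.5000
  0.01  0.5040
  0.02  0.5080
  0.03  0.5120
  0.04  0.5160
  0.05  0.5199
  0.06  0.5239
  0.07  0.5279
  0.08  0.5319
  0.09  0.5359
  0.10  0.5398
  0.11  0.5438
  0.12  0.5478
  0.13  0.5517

$40.61

σ√T = 0.4·√0.5 = 0.2828
ln(S/K) + (r − q + σ²/2)T = ln(400/395) + (0.041 − 0.037 + 0.4²/2)·0.5 = 0.0126 + 0.0420 = 0.0546
d₁ = 0.0546 / 0.2828 = 0.1930 which rounds to 0.19
d₂ = d₁ − σ√T = 0.1930 − 0.2828 = -0.0899 which rounds to -0.09
exp(−qT) = exp(−0.037·0.5) = 0.9817;  exp(−rT) = exp(−0.041·0.5) = 0.9797
P = 395·0.9797·N(0.09) − 400·0.9817·N(-0.19) = 395·0.9797·0.5359 − 400·0.9817·0.4247 = 207.3834 − 166.7712 = 40.6122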